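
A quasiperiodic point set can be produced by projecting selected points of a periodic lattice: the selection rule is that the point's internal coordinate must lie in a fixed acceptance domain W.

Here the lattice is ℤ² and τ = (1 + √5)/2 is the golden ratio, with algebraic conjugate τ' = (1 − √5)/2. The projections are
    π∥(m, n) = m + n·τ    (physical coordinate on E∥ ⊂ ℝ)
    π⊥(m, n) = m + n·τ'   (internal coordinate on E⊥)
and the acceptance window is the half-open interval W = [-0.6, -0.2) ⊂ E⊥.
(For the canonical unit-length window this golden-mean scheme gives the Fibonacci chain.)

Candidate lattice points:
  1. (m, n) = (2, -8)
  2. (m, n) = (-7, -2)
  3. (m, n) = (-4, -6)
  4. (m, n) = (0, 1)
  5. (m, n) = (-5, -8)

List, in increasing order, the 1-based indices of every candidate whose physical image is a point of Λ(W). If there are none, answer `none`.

Compute τ' = (1−√5)/2 = -0.61803, so π⊥(m,n) = m -0.61803·n.
candidate 1: (m,n)=(2,-8) → π∥ = 2-8·τ ≈ -10.94427, π⊥ = 2-8·τ' ≈ 6.94427 ∉ [-0.6, -0.2) ⇒ out
candidate 2: (m,n)=(-7,-2) → π∥ = -7-2·τ ≈ -10.23607, π⊥ = -7-2·τ' ≈ -5.76393 ∉ [-0.6, -0.2) ⇒ out
candidate 3: (m,n)=(-4,-6) → π∥ = -4-6·τ ≈ -13.70820, π⊥ = -4-6·τ' ≈ -0.29180 ∈ [-0.6, -0.2) ⇒ IN Λ
candidate 4: (m,n)=(0,1) → π∥ = 0+1·τ ≈ 1.61803, π⊥ = 0+1·τ' ≈ -0.61803 ∉ [-0.6, -0.2) ⇒ out
candidate 5: (m,n)=(-5,-8) → π∥ = -5-8·τ ≈ -17.94427, π⊥ = -5-8·τ' ≈ -0.05573 ∉ [-0.6, -0.2) ⇒ out

3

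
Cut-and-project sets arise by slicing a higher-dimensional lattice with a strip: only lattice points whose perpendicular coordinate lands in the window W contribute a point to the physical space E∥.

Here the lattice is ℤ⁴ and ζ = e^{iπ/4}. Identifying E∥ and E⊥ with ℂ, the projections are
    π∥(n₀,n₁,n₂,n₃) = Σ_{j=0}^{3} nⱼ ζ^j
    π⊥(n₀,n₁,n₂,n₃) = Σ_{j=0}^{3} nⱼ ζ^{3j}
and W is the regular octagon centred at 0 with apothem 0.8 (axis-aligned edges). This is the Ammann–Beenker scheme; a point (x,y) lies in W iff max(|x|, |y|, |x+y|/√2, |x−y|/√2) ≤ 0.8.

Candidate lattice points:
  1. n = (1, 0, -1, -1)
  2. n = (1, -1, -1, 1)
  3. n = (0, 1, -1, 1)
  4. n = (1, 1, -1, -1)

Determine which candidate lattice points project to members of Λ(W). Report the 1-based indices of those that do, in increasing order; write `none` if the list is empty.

1

With ζ = e^{iπ/4} the internal vectors are ζ^0,ζ^3,ζ^6,ζ^9.
#1 (1, 0, -1, -1): internal (0.2929, 0.2929); octagon support 0.4142 vs apothem 0.8 → ∈ W
#2 (1, -1, -1, 1): internal (2.4142, 1.0000); octagon support 2.4142 vs apothem 0.8 → ∉ W
#3 (0, 1, -1, 1): internal (0.0000, 2.4142); octagon support 2.4142 vs apothem 0.8 → ∉ W
#4 (1, 1, -1, -1): internal (-0.4142, 1.0000); octagon support 1.0000 vs apothem 0.8 → ∉ W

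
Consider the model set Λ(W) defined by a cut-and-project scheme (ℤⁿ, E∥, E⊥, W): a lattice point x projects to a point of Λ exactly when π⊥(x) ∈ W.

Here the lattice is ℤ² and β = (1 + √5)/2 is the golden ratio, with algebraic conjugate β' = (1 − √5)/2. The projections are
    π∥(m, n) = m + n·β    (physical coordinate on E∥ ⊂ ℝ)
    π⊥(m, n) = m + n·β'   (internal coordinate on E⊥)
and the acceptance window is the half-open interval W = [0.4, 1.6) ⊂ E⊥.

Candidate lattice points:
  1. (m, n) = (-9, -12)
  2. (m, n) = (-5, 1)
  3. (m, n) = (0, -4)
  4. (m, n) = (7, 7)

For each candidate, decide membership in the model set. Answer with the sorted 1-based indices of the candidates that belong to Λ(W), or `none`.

none

Numerically β ≈ 1.618034 and β' = −1/β ≈ -0.618034.
[1] lift (-9,-12): star map gives -1.583592; window check 0.4 ≤ -1.583592 < 1.6 is false → out
[2] lift (-5,1): star map gives -5.618034; window check 0.4 ≤ -5.618034 < 1.6 is false → out
[3] lift (0,-4): star map gives 2.472136; window check 0.4 ≤ 2.472136 < 1.6 is false → out
[4] lift (7,7): star map gives 2.673762; window check 0.4 ≤ 2.673762 < 1.6 is false → out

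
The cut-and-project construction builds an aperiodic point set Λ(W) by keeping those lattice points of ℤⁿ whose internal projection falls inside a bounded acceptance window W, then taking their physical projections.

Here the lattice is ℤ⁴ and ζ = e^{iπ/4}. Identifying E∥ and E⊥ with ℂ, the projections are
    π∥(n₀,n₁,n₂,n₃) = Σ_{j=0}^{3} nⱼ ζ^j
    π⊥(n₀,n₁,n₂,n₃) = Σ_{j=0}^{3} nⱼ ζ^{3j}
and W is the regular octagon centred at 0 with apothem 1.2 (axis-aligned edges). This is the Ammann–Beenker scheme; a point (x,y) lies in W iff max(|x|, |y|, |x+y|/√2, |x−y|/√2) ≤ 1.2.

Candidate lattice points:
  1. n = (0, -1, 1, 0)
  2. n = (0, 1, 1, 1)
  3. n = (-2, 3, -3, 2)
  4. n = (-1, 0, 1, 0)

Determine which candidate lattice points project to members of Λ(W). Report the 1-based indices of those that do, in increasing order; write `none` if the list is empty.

2

π⊥(n) = n₀ + n₁ζ³ + n₂ζ⁶ + n₃ζ⁹ where ζ = e^{iπ/4}.
#1 (0, -1, 1, 0): internal (0.70711, -1.70711); octagon support 1.70711 vs apothem 1.2 → ∉ W
#2 (0, 1, 1, 1): internal (0.00000, 0.41421); octagon support 0.41421 vs apothem 1.2 → ∈ W
#3 (-2, 3, -3, 2): internal (-2.70711, 6.53553); octagon support 6.53553 vs apothem 1.2 → ∉ W
#4 (-1, 0, 1, 0): internal (-1.00000, -1.00000); octagon support 1.41421 vs apothem 1.2 → ∉ W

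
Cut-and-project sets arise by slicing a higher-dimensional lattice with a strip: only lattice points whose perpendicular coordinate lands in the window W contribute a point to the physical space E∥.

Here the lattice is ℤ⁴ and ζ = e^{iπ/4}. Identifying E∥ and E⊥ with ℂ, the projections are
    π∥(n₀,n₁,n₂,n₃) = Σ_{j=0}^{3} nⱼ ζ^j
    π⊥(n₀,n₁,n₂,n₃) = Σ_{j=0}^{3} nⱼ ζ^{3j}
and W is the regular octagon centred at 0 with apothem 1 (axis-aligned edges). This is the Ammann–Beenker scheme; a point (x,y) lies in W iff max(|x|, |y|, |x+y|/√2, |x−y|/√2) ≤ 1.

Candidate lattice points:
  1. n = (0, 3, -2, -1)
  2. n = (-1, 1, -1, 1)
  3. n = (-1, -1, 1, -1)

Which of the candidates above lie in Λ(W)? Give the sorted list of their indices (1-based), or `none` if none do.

π⊥(n) = n₀ + n₁ζ³ + n₂ζ⁶ + n₃ζ⁹ where ζ = e^{iπ/4}.
candidate 1: n = (0, 3, -2, -1) → π⊥ ≈ (-2.82843, +3.41421); max(|x|,|y|,|x±y|/√2) = 4.41421 > 1 ⇒ ∉ W
candidate 2: n = (-1, 1, -1, 1) → π⊥ ≈ (-1.00000, +2.41421); max(|x|,|y|,|x±y|/√2) = 2.41421 > 1 ⇒ ∉ W
candidate 3: n = (-1, -1, 1, -1) → π⊥ ≈ (-1.00000, -2.41421); max(|x|,|y|,|x±y|/√2) = 2.41421 > 1 ⇒ ∉ W

none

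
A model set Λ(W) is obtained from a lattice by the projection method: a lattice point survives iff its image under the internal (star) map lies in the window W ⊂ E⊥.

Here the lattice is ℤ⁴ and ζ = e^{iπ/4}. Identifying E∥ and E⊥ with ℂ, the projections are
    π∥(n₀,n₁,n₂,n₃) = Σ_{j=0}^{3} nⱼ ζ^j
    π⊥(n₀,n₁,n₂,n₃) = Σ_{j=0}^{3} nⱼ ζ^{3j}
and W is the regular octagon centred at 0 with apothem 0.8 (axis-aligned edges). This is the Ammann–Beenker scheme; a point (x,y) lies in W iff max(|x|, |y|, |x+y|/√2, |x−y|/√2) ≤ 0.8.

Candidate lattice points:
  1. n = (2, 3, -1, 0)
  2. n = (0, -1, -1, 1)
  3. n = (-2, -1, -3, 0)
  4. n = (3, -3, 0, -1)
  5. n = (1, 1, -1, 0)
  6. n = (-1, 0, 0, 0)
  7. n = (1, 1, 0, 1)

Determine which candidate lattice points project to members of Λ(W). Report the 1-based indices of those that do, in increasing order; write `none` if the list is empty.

none

Internal map: ζ^{3j} for j=0..3 gives (1,0), (−√2/2,√2/2), (0,−1), (√2/2,√2/2).
candidate 1: n = (2, 3, -1, 0) → π⊥ ≈ (-0.12132, +3.12132); max(|x|,|y|,|x±y|/√2) = 3.12132 > 0.8 ⇒ ∉ W
candidate 2: n = (0, -1, -1, 1) → π⊥ ≈ (+1.41421, +1.00000); max(|x|,|y|,|x±y|/√2) = 1.70711 > 0.8 ⇒ ∉ W
candidate 3: n = (-2, -1, -3, 0) → π⊥ ≈ (-1.29289, +2.29289); max(|x|,|y|,|x±y|/√2) = 2.53553 > 0.8 ⇒ ∉ W
candidate 4: n = (3, -3, 0, -1) → π⊥ ≈ (+4.41421, -2.82843); max(|x|,|y|,|x±y|/√2) = 5.12132 > 0.8 ⇒ ∉ W
candidate 5: n = (1, 1, -1, 0) → π⊥ ≈ (+0.29289, +1.70711); max(|x|,|y|,|x±y|/√2) = 1.70711 > 0.8 ⇒ ∉ W
candidate 6: n = (-1, 0, 0, 0) → π⊥ ≈ (-1.00000, +0.00000); max(|x|,|y|,|x±y|/√2) = 1.00000 > 0.8 ⇒ ∉ W
candidate 7: n = (1, 1, 0, 1) → π⊥ ≈ (+1.00000, +1.41421); max(|x|,|y|,|x±y|/√2) = 1.70711 > 0.8 ⇒ ∉ W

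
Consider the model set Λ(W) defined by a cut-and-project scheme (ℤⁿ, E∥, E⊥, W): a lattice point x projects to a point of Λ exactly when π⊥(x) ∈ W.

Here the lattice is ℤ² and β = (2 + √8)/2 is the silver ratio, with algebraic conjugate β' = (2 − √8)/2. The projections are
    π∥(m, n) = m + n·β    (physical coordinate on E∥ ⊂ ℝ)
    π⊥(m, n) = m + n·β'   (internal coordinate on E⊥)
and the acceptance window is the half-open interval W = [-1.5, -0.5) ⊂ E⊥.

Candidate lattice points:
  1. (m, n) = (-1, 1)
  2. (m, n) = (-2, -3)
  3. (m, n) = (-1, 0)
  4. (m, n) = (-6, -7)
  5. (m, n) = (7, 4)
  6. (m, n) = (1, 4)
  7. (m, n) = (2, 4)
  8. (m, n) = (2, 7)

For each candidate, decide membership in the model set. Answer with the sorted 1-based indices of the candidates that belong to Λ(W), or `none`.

1, 2, 3, 6, 8

β' = (2−√8)/2 ≈ -0.414214.
#1 (-1,1): internal coord -1 + (1)·β' = -1.414214; -1.414214 ∈ [-1.5, -0.5) → IN Λ
#2 (-2,-3): internal coord -2 + (-3)·β' = -0.757359; -0.757359 ∈ [-1.5, -0.5) → IN Λ
#3 (-1,0): internal coord -1 + (0)·β' = -1.000000; -1.000000 ∈ [-1.5, -0.5) → IN Λ
#4 (-6,-7): internal coord -6 + (-7)·β' = -3.100505; -3.100505 ∉ [-1.5, -0.5) → out
#5 (7,4): internal coord 7 + (4)·β' = +5.343146; +5.343146 ∉ [-1.5, -0.5) → out
#6 (1,4): internal coord 1 + (4)·β' = -0.656854; -0.656854 ∈ [-1.5, -0.5) → IN Λ
#7 (2,4): internal coord 2 + (4)·β' = +0.343146; +0.343146 ∉ [-1.5, -0.5) → out
#8 (2,7): internal coord 2 + (7)·β' = -0.899495; -0.899495 ∈ [-1.5, -0.5) → IN Λ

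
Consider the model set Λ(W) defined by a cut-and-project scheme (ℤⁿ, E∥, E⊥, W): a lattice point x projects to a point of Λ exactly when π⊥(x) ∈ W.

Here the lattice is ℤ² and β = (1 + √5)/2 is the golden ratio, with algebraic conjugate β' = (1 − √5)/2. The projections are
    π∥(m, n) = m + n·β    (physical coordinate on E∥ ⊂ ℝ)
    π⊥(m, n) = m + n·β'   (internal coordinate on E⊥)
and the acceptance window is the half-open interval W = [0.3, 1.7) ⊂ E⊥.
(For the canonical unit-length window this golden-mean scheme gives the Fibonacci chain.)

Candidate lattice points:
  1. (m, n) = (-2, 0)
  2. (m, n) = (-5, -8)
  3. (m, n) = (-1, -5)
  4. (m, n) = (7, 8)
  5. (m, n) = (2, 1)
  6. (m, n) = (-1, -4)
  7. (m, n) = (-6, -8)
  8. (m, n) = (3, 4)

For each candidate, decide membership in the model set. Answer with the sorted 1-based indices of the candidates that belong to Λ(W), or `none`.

5, 6, 8

Compute β' = (1−√5)/2 = -0.618034, so π⊥(m,n) = m -0.618034·n.
#1 (-2,0): internal coord -2 + (0)·β' = -2.000000; -2.000000 ∉ [0.3, 1.7) → out
#2 (-5,-8): internal coord -5 + (-8)·β' = -0.055728; -0.055728 ∉ [0.3, 1.7) → out
#3 (-1,-5): internal coord -1 + (-5)·β' = +2.090170; +2.090170 ∉ [0.3, 1.7) → out
#4 (7,8): internal coord 7 + (8)·β' = +2.055728; +2.055728 ∉ [0.3, 1.7) → out
#5 (2,1): internal coord 2 + (1)·β' = +1.381966; +1.381966 ∈ [0.3, 1.7) → IN Λ
#6 (-1,-4): internal coord -1 + (-4)·β' = +1.472136; +1.472136 ∈ [0.3, 1.7) → IN Λ
#7 (-6,-8): internal coord -6 + (-8)·β' = -1.055728; -1.055728 ∉ [0.3, 1.7) → out
#8 (3,4): internal coord 3 + (4)·β' = +0.527864; +0.527864 ∈ [0.3, 1.7) → IN Λ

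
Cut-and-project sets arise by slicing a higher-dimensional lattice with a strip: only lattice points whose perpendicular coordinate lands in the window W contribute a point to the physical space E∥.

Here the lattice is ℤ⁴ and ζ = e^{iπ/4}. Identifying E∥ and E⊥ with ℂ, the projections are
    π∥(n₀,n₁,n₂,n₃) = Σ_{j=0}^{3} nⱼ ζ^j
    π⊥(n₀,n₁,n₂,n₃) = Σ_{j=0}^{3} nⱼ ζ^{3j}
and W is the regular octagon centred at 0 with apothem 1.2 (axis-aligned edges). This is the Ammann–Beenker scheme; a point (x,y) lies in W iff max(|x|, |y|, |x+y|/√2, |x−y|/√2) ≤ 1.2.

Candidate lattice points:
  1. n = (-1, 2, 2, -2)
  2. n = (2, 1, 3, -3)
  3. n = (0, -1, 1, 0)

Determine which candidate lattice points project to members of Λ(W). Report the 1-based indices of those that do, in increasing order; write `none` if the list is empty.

Internal map: ζ^{3j} for j=0..3 gives (1,0), (−√2/2,√2/2), (0,−1), (√2/2,√2/2).
#1 (-1, 2, 2, -2): internal (-3.8284, -2.0000); octagon support 4.1213 vs apothem 1.2 → ∉ W
#2 (2, 1, 3, -3): internal (-0.8284, -4.4142); octagon support 4.4142 vs apothem 1.2 → ∉ W
#3 (0, -1, 1, 0): internal (0.7071, -1.7071); octagon support 1.7071 vs apothem 1.2 → ∉ W

none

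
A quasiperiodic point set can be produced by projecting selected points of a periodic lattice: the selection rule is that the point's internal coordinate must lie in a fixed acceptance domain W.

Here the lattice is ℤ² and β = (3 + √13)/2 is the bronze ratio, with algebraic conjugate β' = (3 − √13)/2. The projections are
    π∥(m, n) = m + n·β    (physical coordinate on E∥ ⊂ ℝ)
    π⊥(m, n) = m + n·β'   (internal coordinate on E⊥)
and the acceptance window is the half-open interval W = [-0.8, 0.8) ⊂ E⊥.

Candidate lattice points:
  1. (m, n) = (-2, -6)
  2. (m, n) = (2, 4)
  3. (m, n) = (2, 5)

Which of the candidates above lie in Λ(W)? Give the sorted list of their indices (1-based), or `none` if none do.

1, 2, 3

Compute β' = (3−√13)/2 = -0.302776, so π⊥(m,n) = m -0.302776·n.
#1 (-2,-6): internal coord -2 + (-6)·β' = -0.183346; -0.183346 ∈ [-0.8, 0.8) → IN Λ
#2 (2,4): internal coord 2 + (4)·β' = +0.788897; +0.788897 ∈ [-0.8, 0.8) → IN Λ
#3 (2,5): internal coord 2 + (5)·β' = +0.486122; +0.486122 ∈ [-0.8, 0.8) → IN Λ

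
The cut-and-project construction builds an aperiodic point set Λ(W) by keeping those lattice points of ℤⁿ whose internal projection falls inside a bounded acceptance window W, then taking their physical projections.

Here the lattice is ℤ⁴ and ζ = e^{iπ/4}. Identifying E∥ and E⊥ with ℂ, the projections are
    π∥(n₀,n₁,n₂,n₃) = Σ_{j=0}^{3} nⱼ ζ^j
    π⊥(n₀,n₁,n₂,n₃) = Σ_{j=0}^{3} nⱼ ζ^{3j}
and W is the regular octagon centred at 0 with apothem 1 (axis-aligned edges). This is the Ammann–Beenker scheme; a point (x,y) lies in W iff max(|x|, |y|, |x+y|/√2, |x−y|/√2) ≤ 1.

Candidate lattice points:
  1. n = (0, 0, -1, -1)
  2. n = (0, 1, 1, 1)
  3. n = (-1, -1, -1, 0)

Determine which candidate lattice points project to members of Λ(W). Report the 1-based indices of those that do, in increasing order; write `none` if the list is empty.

π⊥(n) = n₀ + n₁ζ³ + n₂ζ⁶ + n₃ζ⁹ where ζ = e^{iπ/4}.
#1 (0, 0, -1, -1): internal (-0.70711, 0.29289); octagon support 0.70711 vs apothem 1 → ∈ W
#2 (0, 1, 1, 1): internal (0.00000, 0.41421); octagon support 0.41421 vs apothem 1 → ∈ W
#3 (-1, -1, -1, 0): internal (-0.29289, 0.29289); octagon support 0.41421 vs apothem 1 → ∈ W

1, 2, 3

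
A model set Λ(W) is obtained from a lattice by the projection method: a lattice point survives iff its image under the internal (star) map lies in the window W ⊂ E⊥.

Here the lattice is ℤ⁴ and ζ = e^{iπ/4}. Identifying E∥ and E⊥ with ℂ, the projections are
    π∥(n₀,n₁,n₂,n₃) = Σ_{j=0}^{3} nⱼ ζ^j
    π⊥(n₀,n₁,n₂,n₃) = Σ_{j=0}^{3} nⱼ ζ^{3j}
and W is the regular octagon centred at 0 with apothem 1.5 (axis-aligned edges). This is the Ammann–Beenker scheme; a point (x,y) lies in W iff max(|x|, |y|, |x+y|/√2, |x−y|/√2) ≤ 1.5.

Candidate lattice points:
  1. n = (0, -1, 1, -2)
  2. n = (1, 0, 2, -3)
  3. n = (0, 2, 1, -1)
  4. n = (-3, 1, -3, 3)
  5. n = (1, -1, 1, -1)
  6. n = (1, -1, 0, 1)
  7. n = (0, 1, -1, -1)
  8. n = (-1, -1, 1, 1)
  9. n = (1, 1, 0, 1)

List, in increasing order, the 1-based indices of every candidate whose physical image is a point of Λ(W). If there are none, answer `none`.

π⊥(n) = n₀ + n₁ζ³ + n₂ζ⁶ + n₃ζ⁹ where ζ = e^{iπ/4}.
candidate 1: n = (0, -1, 1, -2) → π⊥ ≈ (-0.70711, -3.12132); max(|x|,|y|,|x±y|/√2) = 3.12132 > 1.5 ⇒ ∉ W
candidate 2: n = (1, 0, 2, -3) → π⊥ ≈ (-1.12132, -4.12132); max(|x|,|y|,|x±y|/√2) = 4.12132 > 1.5 ⇒ ∉ W
candidate 3: n = (0, 2, 1, -1) → π⊥ ≈ (-2.12132, -0.29289); max(|x|,|y|,|x±y|/√2) = 2.12132 > 1.5 ⇒ ∉ W
candidate 4: n = (-3, 1, -3, 3) → π⊥ ≈ (-1.58579, +5.82843); max(|x|,|y|,|x±y|/√2) = 5.82843 > 1.5 ⇒ ∉ W
candidate 5: n = (1, -1, 1, -1) → π⊥ ≈ (+1.00000, -2.41421); max(|x|,|y|,|x±y|/√2) = 2.41421 > 1.5 ⇒ ∉ W
candidate 6: n = (1, -1, 0, 1) → π⊥ ≈ (+2.41421, +0.00000); max(|x|,|y|,|x±y|/√2) = 2.41421 > 1.5 ⇒ ∉ W
candidate 7: n = (0, 1, -1, -1) → π⊥ ≈ (-1.41421, +1.00000); max(|x|,|y|,|x±y|/√2) = 1.70711 > 1.5 ⇒ ∉ W
candidate 8: n = (-1, -1, 1, 1) → π⊥ ≈ (+0.41421, -1.00000); max(|x|,|y|,|x±y|/√2) = 1.00000 ≤ 1.5 ⇒ ∈ W
candidate 9: n = (1, 1, 0, 1) → π⊥ ≈ (+1.00000, +1.41421); max(|x|,|y|,|x±y|/√2) = 1.70711 > 1.5 ⇒ ∉ W

8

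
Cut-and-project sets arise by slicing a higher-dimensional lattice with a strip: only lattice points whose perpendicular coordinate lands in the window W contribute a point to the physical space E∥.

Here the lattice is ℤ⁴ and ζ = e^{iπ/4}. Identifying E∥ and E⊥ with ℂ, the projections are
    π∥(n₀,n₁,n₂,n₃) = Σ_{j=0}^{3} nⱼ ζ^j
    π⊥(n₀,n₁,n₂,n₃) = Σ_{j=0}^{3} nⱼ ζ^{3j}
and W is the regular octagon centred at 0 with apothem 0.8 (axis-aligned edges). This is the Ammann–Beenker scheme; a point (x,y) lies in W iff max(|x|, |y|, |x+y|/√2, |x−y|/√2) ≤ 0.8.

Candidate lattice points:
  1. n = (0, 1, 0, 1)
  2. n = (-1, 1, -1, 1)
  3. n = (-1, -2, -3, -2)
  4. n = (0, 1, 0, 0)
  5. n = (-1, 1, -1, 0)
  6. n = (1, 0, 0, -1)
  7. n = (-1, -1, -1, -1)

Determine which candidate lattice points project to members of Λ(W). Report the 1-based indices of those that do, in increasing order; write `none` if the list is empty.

6

Internal map: ζ^{3j} for j=0..3 gives (1,0), (−√2/2,√2/2), (0,−1), (√2/2,√2/2).
candidate 1: n = (0, 1, 0, 1) → π⊥ ≈ (+0.000000, +1.414214); max(|x|,|y|,|x±y|/√2) = 1.414214 > 0.8 ⇒ ∉ W
candidate 2: n = (-1, 1, -1, 1) → π⊥ ≈ (-1.000000, +2.414214); max(|x|,|y|,|x±y|/√2) = 2.414214 > 0.8 ⇒ ∉ W
candidate 3: n = (-1, -2, -3, -2) → π⊥ ≈ (-1.000000, +0.171573); max(|x|,|y|,|x±y|/√2) = 1.000000 > 0.8 ⇒ ∉ W
candidate 4: n = (0, 1, 0, 0) → π⊥ ≈ (-0.707107, +0.707107); max(|x|,|y|,|x±y|/√2) = 1.000000 > 0.8 ⇒ ∉ W
candidate 5: n = (-1, 1, -1, 0) → π⊥ ≈ (-1.707107, +1.707107); max(|x|,|y|,|x±y|/√2) = 2.414214 > 0.8 ⇒ ∉ W
candidate 6: n = (1, 0, 0, -1) → π⊥ ≈ (+0.292893, -0.707107); max(|x|,|y|,|x±y|/√2) = 0.707107 ≤ 0.8 ⇒ ∈ W
candidate 7: n = (-1, -1, -1, -1) → π⊥ ≈ (-1.000000, -0.414214); max(|x|,|y|,|x±y|/√2) = 1.000000 > 0.8 ⇒ ∉ W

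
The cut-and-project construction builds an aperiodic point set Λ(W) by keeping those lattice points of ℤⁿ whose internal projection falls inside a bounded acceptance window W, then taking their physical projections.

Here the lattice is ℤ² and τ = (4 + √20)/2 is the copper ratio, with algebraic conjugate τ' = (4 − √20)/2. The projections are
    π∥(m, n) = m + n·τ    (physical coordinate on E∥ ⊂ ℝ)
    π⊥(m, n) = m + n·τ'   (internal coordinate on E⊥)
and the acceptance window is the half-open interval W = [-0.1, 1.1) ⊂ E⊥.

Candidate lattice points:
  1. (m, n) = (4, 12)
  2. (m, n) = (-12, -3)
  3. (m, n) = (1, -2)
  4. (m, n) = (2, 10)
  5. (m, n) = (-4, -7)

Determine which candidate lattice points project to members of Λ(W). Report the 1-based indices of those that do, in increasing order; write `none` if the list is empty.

Compute τ' = (4−√20)/2 = -0.2361, so π⊥(m,n) = m -0.2361·n.
#1 (4,12): internal coord 4 + (12)·τ' = +1.1672; +1.1672 ∉ [-0.1, 1.1) → out
#2 (-12,-3): internal coord -12 + (-3)·τ' = -11.2918; -11.2918 ∉ [-0.1, 1.1) → out
#3 (1,-2): internal coord 1 + (-2)·τ' = +1.4721; +1.4721 ∉ [-0.1, 1.1) → out
#4 (2,10): internal coord 2 + (10)·τ' = -0.3607; -0.3607 ∉ [-0.1, 1.1) → out
#5 (-4,-7): internal coord -4 + (-7)·τ' = -2.3475; -2.3475 ∉ [-0.1, 1.1) → out

none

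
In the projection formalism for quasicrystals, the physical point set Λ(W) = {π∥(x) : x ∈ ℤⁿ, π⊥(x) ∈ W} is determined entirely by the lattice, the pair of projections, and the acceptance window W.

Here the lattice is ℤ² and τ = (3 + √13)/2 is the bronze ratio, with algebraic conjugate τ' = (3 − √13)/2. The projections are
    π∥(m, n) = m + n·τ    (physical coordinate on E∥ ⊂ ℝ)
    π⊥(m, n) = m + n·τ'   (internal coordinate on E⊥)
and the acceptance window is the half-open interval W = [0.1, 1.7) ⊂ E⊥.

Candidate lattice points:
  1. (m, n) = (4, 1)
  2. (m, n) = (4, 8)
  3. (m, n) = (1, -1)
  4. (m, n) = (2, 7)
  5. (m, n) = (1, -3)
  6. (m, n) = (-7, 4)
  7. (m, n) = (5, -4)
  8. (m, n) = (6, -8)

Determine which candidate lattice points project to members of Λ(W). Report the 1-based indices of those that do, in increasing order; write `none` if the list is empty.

τ' = (3−√13)/2 ≈ -0.302776.
[1] lift (4,1): star map gives 3.697224; window check 0.1 ≤ 3.697224 < 1.7 is false → out
[2] lift (4,8): star map gives 1.577795; window check 0.1 ≤ 1.577795 < 1.7 is true → IN Λ
[3] lift (1,-1): star map gives 1.302776; window check 0.1 ≤ 1.302776 < 1.7 is true → IN Λ
[4] lift (2,7): star map gives -0.119429; window check 0.1 ≤ -0.119429 < 1.7 is false → out
[5] lift (1,-3): star map gives 1.908327; window check 0.1 ≤ 1.908327 < 1.7 is false → out
[6] lift (-7,4): star map gives -8.211103; window check 0.1 ≤ -8.211103 < 1.7 is false → out
[7] lift (5,-4): star map gives 6.211103; window check 0.1 ≤ 6.211103 < 1.7 is false → out
[8] lift (6,-8): star map gives 8.422205; window check 0.1 ≤ 8.422205 < 1.7 is false → out

2, 3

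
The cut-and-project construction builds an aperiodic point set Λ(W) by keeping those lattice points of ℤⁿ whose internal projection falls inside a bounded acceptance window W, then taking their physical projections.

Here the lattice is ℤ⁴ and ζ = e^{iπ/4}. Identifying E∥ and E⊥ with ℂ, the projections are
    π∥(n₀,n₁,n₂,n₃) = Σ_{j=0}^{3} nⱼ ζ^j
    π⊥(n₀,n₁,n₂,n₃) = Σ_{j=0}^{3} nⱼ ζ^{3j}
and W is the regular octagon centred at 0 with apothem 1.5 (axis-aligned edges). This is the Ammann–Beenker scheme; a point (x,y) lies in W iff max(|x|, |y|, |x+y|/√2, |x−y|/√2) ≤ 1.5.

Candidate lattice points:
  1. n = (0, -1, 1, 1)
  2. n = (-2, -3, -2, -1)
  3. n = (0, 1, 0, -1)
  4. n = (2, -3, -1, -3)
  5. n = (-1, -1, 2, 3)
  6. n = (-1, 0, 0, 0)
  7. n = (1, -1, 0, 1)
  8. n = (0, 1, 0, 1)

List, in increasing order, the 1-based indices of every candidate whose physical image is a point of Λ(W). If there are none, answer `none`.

π⊥(n) = n₀ + n₁ζ³ + n₂ζ⁶ + n₃ζ⁹ where ζ = e^{iπ/4}.
candidate 1: n = (0, -1, 1, 1) → π⊥ ≈ (+1.414214, -1.000000); max(|x|,|y|,|x±y|/√2) = 1.707107 > 1.5 ⇒ ∉ W
candidate 2: n = (-2, -3, -2, -1) → π⊥ ≈ (-0.585786, -0.828427); max(|x|,|y|,|x±y|/√2) = 1.000000 ≤ 1.5 ⇒ ∈ W
candidate 3: n = (0, 1, 0, -1) → π⊥ ≈ (-1.414214, +0.000000); max(|x|,|y|,|x±y|/√2) = 1.414214 ≤ 1.5 ⇒ ∈ W
candidate 4: n = (2, -3, -1, -3) → π⊥ ≈ (+2.000000, -3.242641); max(|x|,|y|,|x±y|/√2) = 3.707107 > 1.5 ⇒ ∉ W
candidate 5: n = (-1, -1, 2, 3) → π⊥ ≈ (+1.828427, -0.585786); max(|x|,|y|,|x±y|/√2) = 1.828427 > 1.5 ⇒ ∉ W
candidate 6: n = (-1, 0, 0, 0) → π⊥ ≈ (-1.000000, +0.000000); max(|x|,|y|,|x±y|/√2) = 1.000000 ≤ 1.5 ⇒ ∈ W
candidate 7: n = (1, -1, 0, 1) → π⊥ ≈ (+2.414214, +0.000000); max(|x|,|y|,|x±y|/√2) = 2.414214 > 1.5 ⇒ ∉ W
candidate 8: n = (0, 1, 0, 1) → π⊥ ≈ (+0.000000, +1.414214); max(|x|,|y|,|x±y|/√2) = 1.414214 ≤ 1.5 ⇒ ∈ W

2, 3, 6, 8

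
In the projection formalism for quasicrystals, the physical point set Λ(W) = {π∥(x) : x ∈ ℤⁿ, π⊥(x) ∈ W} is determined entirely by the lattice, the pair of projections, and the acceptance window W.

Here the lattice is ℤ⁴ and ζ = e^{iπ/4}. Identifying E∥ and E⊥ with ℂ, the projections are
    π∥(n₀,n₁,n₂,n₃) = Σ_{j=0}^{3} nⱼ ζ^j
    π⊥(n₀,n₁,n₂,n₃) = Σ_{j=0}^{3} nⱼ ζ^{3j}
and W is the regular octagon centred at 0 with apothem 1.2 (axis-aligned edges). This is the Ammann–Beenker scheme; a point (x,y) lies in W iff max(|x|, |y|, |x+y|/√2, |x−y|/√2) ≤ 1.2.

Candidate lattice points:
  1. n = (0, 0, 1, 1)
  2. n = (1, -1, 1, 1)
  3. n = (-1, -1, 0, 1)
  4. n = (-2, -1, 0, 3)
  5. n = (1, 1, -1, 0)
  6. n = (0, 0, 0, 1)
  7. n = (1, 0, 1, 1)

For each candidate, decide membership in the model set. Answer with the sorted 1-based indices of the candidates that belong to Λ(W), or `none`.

1, 3, 6

With ζ = e^{iπ/4} the internal vectors are ζ^0,ζ^3,ζ^6,ζ^9.
candidate 1: n = (0, 0, 1, 1) → π⊥ ≈ (+0.70711, -0.29289); max(|x|,|y|,|x±y|/√2) = 0.70711 ≤ 1.2 ⇒ ∈ W
candidate 2: n = (1, -1, 1, 1) → π⊥ ≈ (+2.41421, -1.00000); max(|x|,|y|,|x±y|/√2) = 2.41421 > 1.2 ⇒ ∉ W
candidate 3: n = (-1, -1, 0, 1) → π⊥ ≈ (+0.41421, +0.00000); max(|x|,|y|,|x±y|/√2) = 0.41421 ≤ 1.2 ⇒ ∈ W
candidate 4: n = (-2, -1, 0, 3) → π⊥ ≈ (+0.82843, +1.41421); max(|x|,|y|,|x±y|/√2) = 1.58579 > 1.2 ⇒ ∉ W
candidate 5: n = (1, 1, -1, 0) → π⊥ ≈ (+0.29289, +1.70711); max(|x|,|y|,|x±y|/√2) = 1.70711 > 1.2 ⇒ ∉ W
candidate 6: n = (0, 0, 0, 1) → π⊥ ≈ (+0.70711, +0.70711); max(|x|,|y|,|x±y|/√2) = 1.00000 ≤ 1.2 ⇒ ∈ W
candidate 7: n = (1, 0, 1, 1) → π⊥ ≈ (+1.70711, -0.29289); max(|x|,|y|,|x±y|/√2) = 1.70711 > 1.2 ⇒ ∉ W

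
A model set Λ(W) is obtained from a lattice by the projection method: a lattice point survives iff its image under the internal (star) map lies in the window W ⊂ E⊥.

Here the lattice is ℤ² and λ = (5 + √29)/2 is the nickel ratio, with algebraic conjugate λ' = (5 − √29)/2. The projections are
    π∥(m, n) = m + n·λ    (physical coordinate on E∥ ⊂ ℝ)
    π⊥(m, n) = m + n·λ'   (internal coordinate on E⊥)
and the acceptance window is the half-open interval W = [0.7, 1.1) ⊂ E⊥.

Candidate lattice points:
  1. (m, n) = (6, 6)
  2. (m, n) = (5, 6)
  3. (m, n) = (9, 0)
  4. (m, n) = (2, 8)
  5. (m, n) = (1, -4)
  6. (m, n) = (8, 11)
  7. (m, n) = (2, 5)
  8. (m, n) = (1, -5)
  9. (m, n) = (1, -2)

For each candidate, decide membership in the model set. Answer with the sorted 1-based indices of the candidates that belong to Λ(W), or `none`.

λ' = (5−√29)/2 ≈ -0.192582.
#1 (6,6): internal coord 6 + (6)·λ' = +4.844506; +4.844506 ∉ [0.7, 1.1) → out
#2 (5,6): internal coord 5 + (6)·λ' = +3.844506; +3.844506 ∉ [0.7, 1.1) → out
#3 (9,0): internal coord 9 + (0)·λ' = +9.000000; +9.000000 ∉ [0.7, 1.1) → out
#4 (2,8): internal coord 2 + (8)·λ' = +0.459341; +0.459341 ∉ [0.7, 1.1) → out
#5 (1,-4): internal coord 1 + (-4)·λ' = +1.770330; +1.770330 ∉ [0.7, 1.1) → out
#6 (8,11): internal coord 8 + (11)·λ' = +5.881594; +5.881594 ∉ [0.7, 1.1) → out
#7 (2,5): internal coord 2 + (5)·λ' = +1.037088; +1.037088 ∈ [0.7, 1.1) → IN Λ
#8 (1,-5): internal coord 1 + (-5)·λ' = +1.962912; +1.962912 ∉ [0.7, 1.1) → out
#9 (1,-2): internal coord 1 + (-2)·λ' = +1.385165; +1.385165 ∉ [0.7, 1.1) → out

7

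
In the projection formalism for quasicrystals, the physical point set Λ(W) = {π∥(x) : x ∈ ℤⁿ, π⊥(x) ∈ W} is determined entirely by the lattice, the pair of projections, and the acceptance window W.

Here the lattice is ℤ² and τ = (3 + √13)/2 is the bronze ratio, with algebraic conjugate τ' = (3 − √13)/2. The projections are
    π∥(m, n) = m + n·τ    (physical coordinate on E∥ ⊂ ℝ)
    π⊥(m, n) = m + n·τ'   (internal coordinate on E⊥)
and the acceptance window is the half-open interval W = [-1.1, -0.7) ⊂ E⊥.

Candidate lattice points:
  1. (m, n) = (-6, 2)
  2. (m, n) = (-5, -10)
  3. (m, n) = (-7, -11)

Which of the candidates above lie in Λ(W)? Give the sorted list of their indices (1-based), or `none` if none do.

none

Numerically τ ≈ 3.30278 and τ' = −1/τ ≈ -0.30278.
[1] lift (-6,2): star map gives -6.60555; window check -1.1 ≤ -6.60555 < -0.7 is false → out
[2] lift (-5,-10): star map gives -1.97224; window check -1.1 ≤ -1.97224 < -0.7 is false → out
[3] lift (-7,-11): star map gives -3.66947; window check -1.1 ≤ -3.66947 < -0.7 is false → out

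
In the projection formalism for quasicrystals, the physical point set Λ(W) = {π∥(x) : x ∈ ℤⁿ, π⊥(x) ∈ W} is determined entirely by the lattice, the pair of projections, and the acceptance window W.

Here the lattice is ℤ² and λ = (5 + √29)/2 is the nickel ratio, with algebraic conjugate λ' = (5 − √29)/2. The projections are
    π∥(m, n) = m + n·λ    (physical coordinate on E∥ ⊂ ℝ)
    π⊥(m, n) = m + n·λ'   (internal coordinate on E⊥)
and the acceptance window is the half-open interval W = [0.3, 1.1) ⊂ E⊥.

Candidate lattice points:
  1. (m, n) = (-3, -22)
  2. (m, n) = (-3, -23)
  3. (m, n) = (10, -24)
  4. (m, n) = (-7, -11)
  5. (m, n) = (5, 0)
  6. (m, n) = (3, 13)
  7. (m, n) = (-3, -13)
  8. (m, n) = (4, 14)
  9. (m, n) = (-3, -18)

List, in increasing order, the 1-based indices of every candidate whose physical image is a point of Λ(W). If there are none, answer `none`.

6, 9

Numerically λ ≈ 5.1926 and λ' = −1/λ ≈ -0.1926.
[1] lift (-3,-22): star map gives 1.2368; window check 0.3 ≤ 1.2368 < 1.1 is false → out
[2] lift (-3,-23): star map gives 1.4294; window check 0.3 ≤ 1.4294 < 1.1 is false → out
[3] lift (10,-24): star map gives 14.6220; window check 0.3 ≤ 14.6220 < 1.1 is false → out
[4] lift (-7,-11): star map gives -4.8816; window check 0.3 ≤ -4.8816 < 1.1 is false → out
[5] lift (5,0): star map gives 5.0000; window check 0.3 ≤ 5.0000 < 1.1 is false → out
[6] lift (3,13): star map gives 0.4964; window check 0.3 ≤ 0.4964 < 1.1 is true → IN Λ
[7] lift (-3,-13): star map gives -0.4964; window check 0.3 ≤ -0.4964 < 1.1 is false → out
[8] lift (4,14): star map gives 1.3038; window check 0.3 ≤ 1.3038 < 1.1 is false → out
[9] lift (-3,-18): star map gives 0.4665; window check 0.3 ≤ 0.4665 < 1.1 is true → IN Λ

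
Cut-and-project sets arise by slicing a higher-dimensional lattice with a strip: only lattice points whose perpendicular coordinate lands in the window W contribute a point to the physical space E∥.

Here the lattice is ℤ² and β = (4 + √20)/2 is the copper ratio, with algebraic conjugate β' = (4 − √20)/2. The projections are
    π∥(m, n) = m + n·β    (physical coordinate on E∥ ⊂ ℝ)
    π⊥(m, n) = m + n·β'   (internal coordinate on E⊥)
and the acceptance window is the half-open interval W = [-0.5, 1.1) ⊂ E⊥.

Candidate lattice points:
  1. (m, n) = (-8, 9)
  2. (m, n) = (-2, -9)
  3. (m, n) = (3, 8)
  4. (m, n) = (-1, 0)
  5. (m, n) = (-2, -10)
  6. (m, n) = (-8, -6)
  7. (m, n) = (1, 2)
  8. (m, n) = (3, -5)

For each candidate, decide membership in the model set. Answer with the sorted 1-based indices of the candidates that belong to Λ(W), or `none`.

Compute β' = (4−√20)/2 = -0.23607, so π⊥(m,n) = m -0.23607·n.
#1 (-8,9): internal coord -8 + (9)·β' = -10.12461; -10.12461 ∉ [-0.5, 1.1) → out
#2 (-2,-9): internal coord -2 + (-9)·β' = +0.12461; +0.12461 ∈ [-0.5, 1.1) → IN Λ
#3 (3,8): internal coord 3 + (8)·β' = +1.11146; +1.11146 ∉ [-0.5, 1.1) → out
#4 (-1,0): internal coord -1 + (0)·β' = -1.00000; -1.00000 ∉ [-0.5, 1.1) → out
#5 (-2,-10): internal coord -2 + (-10)·β' = +0.36068; +0.36068 ∈ [-0.5, 1.1) → IN Λ
#6 (-8,-6): internal coord -8 + (-6)·β' = -6.58359; -6.58359 ∉ [-0.5, 1.1) → out
#7 (1,2): internal coord 1 + (2)·β' = +0.52786; +0.52786 ∈ [-0.5, 1.1) → IN Λ
#8 (3,-5): internal coord 3 + (-5)·β' = +4.18034; +4.18034 ∉ [-0.5, 1.1) → out

2, 5, 7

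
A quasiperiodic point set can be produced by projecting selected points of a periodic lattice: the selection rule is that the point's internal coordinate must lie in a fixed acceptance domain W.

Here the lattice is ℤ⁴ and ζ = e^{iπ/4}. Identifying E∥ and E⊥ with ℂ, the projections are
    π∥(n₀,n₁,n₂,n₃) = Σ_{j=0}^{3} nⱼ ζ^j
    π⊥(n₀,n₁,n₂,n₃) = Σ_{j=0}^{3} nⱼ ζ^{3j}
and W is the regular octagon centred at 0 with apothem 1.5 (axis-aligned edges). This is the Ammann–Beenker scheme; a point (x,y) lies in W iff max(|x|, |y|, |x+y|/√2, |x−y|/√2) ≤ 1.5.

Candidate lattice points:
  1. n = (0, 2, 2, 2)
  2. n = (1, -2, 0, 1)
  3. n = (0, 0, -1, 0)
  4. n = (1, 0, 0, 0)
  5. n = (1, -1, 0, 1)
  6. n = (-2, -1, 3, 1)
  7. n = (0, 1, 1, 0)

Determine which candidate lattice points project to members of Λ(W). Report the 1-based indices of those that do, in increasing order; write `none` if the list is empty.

Internal map: ζ^{3j} for j=0..3 gives (1,0), (−√2/2,√2/2), (0,−1), (√2/2,√2/2).
candidate 1: n = (0, 2, 2, 2) → π⊥ ≈ (+0.00000, +0.82843); max(|x|,|y|,|x±y|/√2) = 0.82843 ≤ 1.5 ⇒ ∈ W
candidate 2: n = (1, -2, 0, 1) → π⊥ ≈ (+3.12132, -0.70711); max(|x|,|y|,|x±y|/√2) = 3.12132 > 1.5 ⇒ ∉ W
candidate 3: n = (0, 0, -1, 0) → π⊥ ≈ (+0.00000, +1.00000); max(|x|,|y|,|x±y|/√2) = 1.00000 ≤ 1.5 ⇒ ∈ W
candidate 4: n = (1, 0, 0, 0) → π⊥ ≈ (+1.00000, +0.00000); max(|x|,|y|,|x±y|/√2) = 1.00000 ≤ 1.5 ⇒ ∈ W
candidate 5: n = (1, -1, 0, 1) → π⊥ ≈ (+2.41421, +0.00000); max(|x|,|y|,|x±y|/√2) = 2.41421 > 1.5 ⇒ ∉ W
candidate 6: n = (-2, -1, 3, 1) → π⊥ ≈ (-0.58579, -3.00000); max(|x|,|y|,|x±y|/√2) = 3.00000 > 1.5 ⇒ ∉ W
candidate 7: n = (0, 1, 1, 0) → π⊥ ≈ (-0.70711, -0.29289); max(|x|,|y|,|x±y|/√2) = 0.70711 ≤ 1.5 ⇒ ∈ W

1, 3, 4, 7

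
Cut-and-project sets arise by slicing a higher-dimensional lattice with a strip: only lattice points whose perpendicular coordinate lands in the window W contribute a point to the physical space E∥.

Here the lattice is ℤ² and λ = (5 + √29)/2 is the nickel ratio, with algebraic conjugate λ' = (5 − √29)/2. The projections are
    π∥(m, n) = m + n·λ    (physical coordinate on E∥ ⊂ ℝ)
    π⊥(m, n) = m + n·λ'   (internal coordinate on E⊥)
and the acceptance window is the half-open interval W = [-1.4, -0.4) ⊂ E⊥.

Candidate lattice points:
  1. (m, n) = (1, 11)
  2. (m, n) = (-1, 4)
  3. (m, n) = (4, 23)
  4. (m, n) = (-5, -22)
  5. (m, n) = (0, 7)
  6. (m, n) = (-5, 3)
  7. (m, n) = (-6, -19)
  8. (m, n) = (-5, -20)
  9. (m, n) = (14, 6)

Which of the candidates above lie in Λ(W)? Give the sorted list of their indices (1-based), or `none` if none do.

1, 3, 4, 5, 8

λ' = (5−√29)/2 ≈ -0.19258.
[1] lift (1,11): star map gives -1.11841; window check -1.4 ≤ -1.11841 < -0.4 is true → IN Λ
[2] lift (-1,4): star map gives -1.77033; window check -1.4 ≤ -1.77033 < -0.4 is false → out
[3] lift (4,23): star map gives -0.42940; window check -1.4 ≤ -0.42940 < -0.4 is true → IN Λ
[4] lift (-5,-22): star map gives -0.76319; window check -1.4 ≤ -0.76319 < -0.4 is true → IN Λ
[5] lift (0,7): star map gives -1.34808; window check -1.4 ≤ -1.34808 < -0.4 is true → IN Λ
[6] lift (-5,3): star map gives -5.57775; window check -1.4 ≤ -5.57775 < -0.4 is false → out
[7] lift (-6,-19): star map gives -2.34093; window check -1.4 ≤ -2.34093 < -0.4 is false → out
[8] lift (-5,-20): star map gives -1.14835; window check -1.4 ≤ -1.14835 < -0.4 is true → IN Λ
[9] lift (14,6): star map gives 12.84451; window check -1.4 ≤ 12.84451 < -0.4 is false → out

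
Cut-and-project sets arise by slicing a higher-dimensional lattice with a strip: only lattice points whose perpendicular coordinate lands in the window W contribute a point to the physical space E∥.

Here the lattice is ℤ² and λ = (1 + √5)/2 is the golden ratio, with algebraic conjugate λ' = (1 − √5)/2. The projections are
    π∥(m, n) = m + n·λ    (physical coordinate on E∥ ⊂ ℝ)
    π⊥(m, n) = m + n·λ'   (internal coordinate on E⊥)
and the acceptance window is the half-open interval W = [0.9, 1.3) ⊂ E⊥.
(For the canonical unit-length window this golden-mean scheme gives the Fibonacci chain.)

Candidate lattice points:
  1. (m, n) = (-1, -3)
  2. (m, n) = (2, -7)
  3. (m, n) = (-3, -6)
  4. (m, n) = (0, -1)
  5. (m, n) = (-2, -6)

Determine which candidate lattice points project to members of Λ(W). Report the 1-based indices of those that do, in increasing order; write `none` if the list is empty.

λ' = (1−√5)/2 ≈ -0.618034.
candidate 1: (m,n)=(-1,-3) → π∥ = -1-3·λ ≈ -5.854102, π⊥ = -1-3·λ' ≈ 0.854102 ∉ [0.9, 1.3) ⇒ out
candidate 2: (m,n)=(2,-7) → π∥ = 2-7·λ ≈ -9.326238, π⊥ = 2-7·λ' ≈ 6.326238 ∉ [0.9, 1.3) ⇒ out
candidate 3: (m,n)=(-3,-6) → π∥ = -3-6·λ ≈ -12.708204, π⊥ = -3-6·λ' ≈ 0.708204 ∉ [0.9, 1.3) ⇒ out
candidate 4: (m,n)=(0,-1) → π∥ = 0-1·λ ≈ -1.618034, π⊥ = 0-1·λ' ≈ 0.618034 ∉ [0.9, 1.3) ⇒ out
candidate 5: (m,n)=(-2,-6) → π∥ = -2-6·λ ≈ -11.708204, π⊥ = -2-6·λ' ≈ 1.708204 ∉ [0.9, 1.3) ⇒ out

none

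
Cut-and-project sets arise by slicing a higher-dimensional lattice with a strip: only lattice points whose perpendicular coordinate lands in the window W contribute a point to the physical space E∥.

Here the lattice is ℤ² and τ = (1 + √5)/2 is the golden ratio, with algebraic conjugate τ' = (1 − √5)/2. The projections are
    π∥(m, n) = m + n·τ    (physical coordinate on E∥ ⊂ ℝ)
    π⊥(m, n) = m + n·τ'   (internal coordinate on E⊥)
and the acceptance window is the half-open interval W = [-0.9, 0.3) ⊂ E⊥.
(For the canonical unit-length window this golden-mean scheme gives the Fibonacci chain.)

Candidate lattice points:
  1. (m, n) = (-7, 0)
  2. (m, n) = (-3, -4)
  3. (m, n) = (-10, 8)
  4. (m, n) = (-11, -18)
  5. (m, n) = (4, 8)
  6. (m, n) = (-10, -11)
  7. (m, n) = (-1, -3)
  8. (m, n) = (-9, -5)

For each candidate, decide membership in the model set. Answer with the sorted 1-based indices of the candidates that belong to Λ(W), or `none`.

Numerically τ ≈ 1.61803 and τ' = −1/τ ≈ -0.61803.
#1 (-7,0): internal coord -7 + (0)·τ' = -7.00000; -7.00000 ∉ [-0.9, 0.3) → out
#2 (-3,-4): internal coord -3 + (-4)·τ' = -0.52786; -0.52786 ∈ [-0.9, 0.3) → IN Λ
#3 (-10,8): internal coord -10 + (8)·τ' = -14.94427; -14.94427 ∉ [-0.9, 0.3) → out
#4 (-11,-18): internal coord -11 + (-18)·τ' = +0.12461; +0.12461 ∈ [-0.9, 0.3) → IN Λ
#5 (4,8): internal coord 4 + (8)·τ' = -0.94427; -0.94427 ∉ [-0.9, 0.3) → out
#6 (-10,-11): internal coord -10 + (-11)·τ' = -3.20163; -3.20163 ∉ [-0.9, 0.3) → out
#7 (-1,-3): internal coord -1 + (-3)·τ' = +0.85410; +0.85410 ∉ [-0.9, 0.3) → out
#8 (-9,-5): internal coord -9 + (-5)·τ' = -5.90983; -5.90983 ∉ [-0.9, 0.3) → out

2, 4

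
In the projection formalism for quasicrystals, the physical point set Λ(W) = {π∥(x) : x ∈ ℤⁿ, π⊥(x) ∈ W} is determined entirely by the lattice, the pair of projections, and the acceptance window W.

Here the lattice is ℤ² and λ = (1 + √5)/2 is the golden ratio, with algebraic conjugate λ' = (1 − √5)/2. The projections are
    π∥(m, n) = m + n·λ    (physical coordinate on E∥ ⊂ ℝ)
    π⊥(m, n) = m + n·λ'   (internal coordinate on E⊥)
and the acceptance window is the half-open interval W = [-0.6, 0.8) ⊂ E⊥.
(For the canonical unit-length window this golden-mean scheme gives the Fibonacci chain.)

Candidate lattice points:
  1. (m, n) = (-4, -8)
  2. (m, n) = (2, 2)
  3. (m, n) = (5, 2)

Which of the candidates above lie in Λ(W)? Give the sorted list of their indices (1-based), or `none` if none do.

2

Compute λ' = (1−√5)/2 = -0.61803, so π⊥(m,n) = m -0.61803·n.
[1] lift (-4,-8): star map gives 0.94427; window check -0.6 ≤ 0.94427 < 0.8 is false → out
[2] lift (2,2): star map gives 0.76393; window check -0.6 ≤ 0.76393 < 0.8 is true → IN Λ
[3] lift (5,2): star map gives 3.76393; window check -0.6 ≤ 3.76393 < 0.8 is false → out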